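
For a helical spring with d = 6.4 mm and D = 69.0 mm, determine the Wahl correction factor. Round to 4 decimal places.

1.1337

C = D/d = 69.0/6.4 = 10.7812
K_W = (4C−1)/(4C−4) + 0.615/C = 42.125/39.125 + 0.0570 = 1.1337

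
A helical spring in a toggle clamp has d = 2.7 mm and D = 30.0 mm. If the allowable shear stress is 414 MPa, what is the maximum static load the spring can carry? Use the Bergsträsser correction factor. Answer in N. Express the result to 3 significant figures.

C = D/d = 30.0/2.7 = 11.1111
K_B = (4C+2)/(4C−3) = 46.444/41.444 = 1.1206
τ_max = K·8FD/(πd³) → F_max = τ_allow·πd³/(8DK)
F_max = 414·π·2.7³/(8·30.0·1.1206) = 25600/268.95 = 95.184 N

95.2 N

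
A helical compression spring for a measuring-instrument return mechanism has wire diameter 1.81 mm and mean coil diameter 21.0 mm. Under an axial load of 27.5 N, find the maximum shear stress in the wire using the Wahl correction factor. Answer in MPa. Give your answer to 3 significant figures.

Spring index C = D/d = 21.0/1.81 = 11.6022
K_W = (4C−1)/(4C−4) + 0.615/C = 45.409/42.409 + 0.0530 = 1.1237
τ₀ = 8FD/(πd³) = 8·27.5·21.0/(π·1.81³) = 4620/18.629 = 248 MPa
τ_max = K·τ₀ = 1.1237 × 248 = 278.69 MPa

279 MPa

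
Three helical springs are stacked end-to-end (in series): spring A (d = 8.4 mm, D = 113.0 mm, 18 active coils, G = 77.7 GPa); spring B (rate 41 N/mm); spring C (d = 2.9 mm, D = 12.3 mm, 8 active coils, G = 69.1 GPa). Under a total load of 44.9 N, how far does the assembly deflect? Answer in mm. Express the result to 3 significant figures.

k_A = Gd⁴/(8D³N_a) = (77.7×10³)(8.4⁴)/(8·113.0³·18) = 1.8618 N/mm
k_C = Gd⁴/(8D³N_a) = (69.1×10³)(2.9⁴)/(8·12.3³·8) = 41.037 N/mm
Series: 1/k_eq = 1/1.8618 + 1/41 + 1/41.037 = 0.58586; k_eq = 1.7069 N/mm
δ = F/k_eq = 44.9/1.7069 = 26.305 mm

26.3 mm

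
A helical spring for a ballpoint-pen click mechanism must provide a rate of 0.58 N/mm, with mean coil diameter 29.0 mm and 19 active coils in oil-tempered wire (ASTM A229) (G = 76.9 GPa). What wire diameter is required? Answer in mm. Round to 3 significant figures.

2.30 mm

d = (8D³N_a·k / G)^(1/4) = (8·29.0³·19·0.58 / (76.9×10³))^0.25
  = (27.96)^0.25 = 2.2995 mm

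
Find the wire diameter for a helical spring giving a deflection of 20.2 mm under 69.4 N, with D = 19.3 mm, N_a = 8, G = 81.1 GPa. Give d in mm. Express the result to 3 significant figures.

2.10 mm

Required rate k = F/δ = 69.4/20.2 = 3.4356 N/mm
d = (8D³N_a·k / G)^(1/4) = (8·19.3³·8·3.4356 / (81.1×10³))^0.25
  = (19.491)^0.25 = 2.1012 mm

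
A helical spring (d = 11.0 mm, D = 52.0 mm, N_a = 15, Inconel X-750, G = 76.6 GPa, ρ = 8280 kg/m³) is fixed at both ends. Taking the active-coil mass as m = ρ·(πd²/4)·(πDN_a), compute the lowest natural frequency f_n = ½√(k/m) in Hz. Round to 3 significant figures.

92.8 Hz

k = Gd⁴/(8D³N_a) = (76.6×10³)(11.0⁴)/(8·52.0³·15) = 66.467 N/mm = 66467 N/m
Wire length L = πDN_a = π·52.0·15 = 2450.4 mm
m = ρ·(πd²/4)·L = 8280 × 95.033×10⁻⁶ m² × 2.4504 m = 1.9282 kg
f_n = ½√(k/m) = 0.5·√(66467/1.9282) = 0.5·√(34471) = 92.832 Hz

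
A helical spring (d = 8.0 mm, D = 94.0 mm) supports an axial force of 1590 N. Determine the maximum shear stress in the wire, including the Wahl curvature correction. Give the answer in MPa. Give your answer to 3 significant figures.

Spring index C = D/d = 94.0/8.0 = 11.7500
K_W = (4C−1)/(4C−4) + 0.615/C = 46.000/43.000 + 0.0523 = 1.1221
τ₀ = 8FD/(πd³) = 8·1590·94.0/(π·8.0³) = 1.19568e+06/1608.5 = 743.35 MPa
τ_max = K·τ₀ = 1.1221 × 743.35 = 834.12 MPa

834 MPa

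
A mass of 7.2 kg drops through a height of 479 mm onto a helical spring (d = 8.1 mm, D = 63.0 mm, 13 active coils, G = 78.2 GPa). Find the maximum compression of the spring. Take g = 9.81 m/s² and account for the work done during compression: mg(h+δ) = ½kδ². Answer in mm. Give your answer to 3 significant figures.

78.0 mm

k = Gd⁴/(8D³N_a) = (78.2×10³)(8.1⁴)/(8·63.0³·13) = 12.945 N/mm
W = mg = 7.2 × 9.81 = 70.632 N
½kδ² − Wδ − Wh = 0 → δ = (W + √(W² + 2kWh))/k
δ = (70.632 + √(4988.9 + 875909))/12.945 = (70.632 + 938.56)/12.945 = 77.962 mm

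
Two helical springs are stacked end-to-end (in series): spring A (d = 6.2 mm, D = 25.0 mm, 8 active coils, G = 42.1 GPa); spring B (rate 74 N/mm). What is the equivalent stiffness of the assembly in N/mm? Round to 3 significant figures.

33.8 N/mm

k_A = Gd⁴/(8D³N_a) = (42.1×10³)(6.2⁴)/(8·25.0³·8) = 62.208 N/mm
Series: 1/k_eq = 1/62.208 + 1/74 = 0.029589; k_eq = 33.797 N/mm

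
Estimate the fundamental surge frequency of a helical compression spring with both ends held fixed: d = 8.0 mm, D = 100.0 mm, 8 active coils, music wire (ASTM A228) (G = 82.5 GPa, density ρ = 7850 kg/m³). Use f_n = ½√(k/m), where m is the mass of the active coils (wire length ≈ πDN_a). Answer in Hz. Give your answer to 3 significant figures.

k = Gd⁴/(8D³N_a) = (82.5×10³)(8.0⁴)/(8·100.0³·8) = 5.28 N/mm = 5280 N/m
Wire length L = πDN_a = π·100.0·8 = 2513.3 mm
m = ρ·(πd²/4)·L = 7850 × 50.265×10⁻⁶ m² × 2.5133 m = 0.9917 kg
f_n = ½√(k/m) = 0.5·√(5280/0.9917) = 0.5·√(5324.2) = 36.484 Hz

36.5 Hz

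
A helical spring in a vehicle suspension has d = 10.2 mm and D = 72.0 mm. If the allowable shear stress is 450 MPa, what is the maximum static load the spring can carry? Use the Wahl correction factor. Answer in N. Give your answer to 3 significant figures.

2150 N

C = D/d = 72.0/10.2 = 7.0588
K_W = (4C−1)/(4C−4) + 0.615/C = 27.235/24.235 + 0.0871 = 1.2109
τ_max = K·8FD/(πd³) → F_max = τ_allow·πd³/(8DK)
F_max = 450·π·10.2³/(8·72.0·1.2109) = 1.5002e+06/697.48 = 2150.9 N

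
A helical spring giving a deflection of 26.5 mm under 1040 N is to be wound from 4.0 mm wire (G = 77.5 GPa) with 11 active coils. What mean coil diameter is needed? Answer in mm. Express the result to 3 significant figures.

Required rate k = F/δ = 1040/26.5 = 39.245 N/mm
D = (Gd⁴/(8N_a·k))^(1/3) = (77.5×10³·4.0⁴/(8·11·39.245))^(1/3)
  = (5744.76)^(1/3) = 17.9098 mm

17.9 mm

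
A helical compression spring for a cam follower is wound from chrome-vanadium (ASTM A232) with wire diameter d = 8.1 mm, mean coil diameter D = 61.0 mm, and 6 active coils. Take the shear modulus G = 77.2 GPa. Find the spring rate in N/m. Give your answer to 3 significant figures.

30500 N/m

k = Gd⁴/(8D³N_a) = (77.2×10³ × 8.1⁴) / (8 × 61.0³ × 6)
  = 3.32321e+08 / 1.08951e+07 = 30.502 N/mm = 30502 N/m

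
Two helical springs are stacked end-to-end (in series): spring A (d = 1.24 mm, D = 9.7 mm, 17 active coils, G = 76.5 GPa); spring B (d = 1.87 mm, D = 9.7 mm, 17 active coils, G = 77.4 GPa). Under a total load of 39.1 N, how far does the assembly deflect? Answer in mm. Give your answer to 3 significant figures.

k_A = Gd⁴/(8D³N_a) = (76.5×10³)(1.24⁴)/(8·9.7³·17) = 1.4571 N/mm
k_B = Gd⁴/(8D³N_a) = (77.4×10³)(1.87⁴)/(8·9.7³·17) = 7.6252 N/mm
Series: 1/k_eq = 1/1.4571 + 1/7.6252 = 0.81743; k_eq = 1.2233 N/mm
δ = F/k_eq = 39.1/1.2233 = 31.962 mm

32.0 mm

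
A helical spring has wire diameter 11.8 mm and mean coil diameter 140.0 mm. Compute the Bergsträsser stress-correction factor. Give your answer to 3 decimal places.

1.112

C = D/d = 140.0/11.8 = 11.8644
K_B = (4C+2)/(4C−3) = 49.458/44.458 = 1.1125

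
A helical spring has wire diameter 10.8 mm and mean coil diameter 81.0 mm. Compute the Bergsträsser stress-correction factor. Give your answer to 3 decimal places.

C = D/d = 81.0/10.8 = 7.5000
K_B = (4C+2)/(4C−3) = 32.000/27.000 = 1.1852

1.185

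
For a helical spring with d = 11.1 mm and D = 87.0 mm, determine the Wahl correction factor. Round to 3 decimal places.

C = D/d = 87.0/11.1 = 7.8378
K_W = (4C−1)/(4C−4) + 0.615/C = 30.351/27.351 + 0.0785 = 1.1881

1.188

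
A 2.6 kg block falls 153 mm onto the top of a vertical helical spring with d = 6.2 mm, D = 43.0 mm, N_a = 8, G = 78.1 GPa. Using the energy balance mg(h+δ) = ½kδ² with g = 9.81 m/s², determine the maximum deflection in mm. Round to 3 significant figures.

19.7 mm

k = Gd⁴/(8D³N_a) = (78.1×10³)(6.2⁴)/(8·43.0³·8) = 22.679 N/mm
W = mg = 2.6 × 9.81 = 25.506 N
½kδ² − Wδ − Wh = 0 → δ = (W + √(W² + 2kWh))/k
δ = (25.506 + √(650.56 + 177009))/22.679 = (25.506 + 421.5)/22.679 = 19.71 mm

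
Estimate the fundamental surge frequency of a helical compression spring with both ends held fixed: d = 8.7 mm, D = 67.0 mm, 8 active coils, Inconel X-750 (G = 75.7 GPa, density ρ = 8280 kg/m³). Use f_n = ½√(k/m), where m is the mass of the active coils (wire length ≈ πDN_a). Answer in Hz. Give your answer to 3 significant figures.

k = Gd⁴/(8D³N_a) = (75.7×10³)(8.7⁴)/(8·67.0³·8) = 22.53 N/mm = 22530 N/m
Wire length L = πDN_a = π·67.0·8 = 1683.9 mm
m = ρ·(πd²/4)·L = 8280 × 59.447×10⁻⁶ m² × 1.6839 m = 0.82885 kg
f_n = ½√(k/m) = 0.5·√(22530/0.82885) = 0.5·√(27183) = 82.436 Hz

82.4 Hz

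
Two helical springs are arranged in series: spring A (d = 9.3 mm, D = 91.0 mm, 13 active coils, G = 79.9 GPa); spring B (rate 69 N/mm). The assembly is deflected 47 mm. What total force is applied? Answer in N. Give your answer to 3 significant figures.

k_A = Gd⁴/(8D³N_a) = (79.9×10³)(9.3⁴)/(8·91.0³·13) = 7.6264 N/mm
Series: 1/k_eq = 1/7.6264 + 1/69 = 0.14562; k_eq = 6.8674 N/mm
F = k_eq·δ = 6.8674·47 = 322.77 N

323 N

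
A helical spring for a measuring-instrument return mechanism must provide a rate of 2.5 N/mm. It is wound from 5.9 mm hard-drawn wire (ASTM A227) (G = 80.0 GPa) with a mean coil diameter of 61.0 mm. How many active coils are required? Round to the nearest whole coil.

N_a = Gd⁴/(8D³k) = (80.0×10³ × 5.9⁴)/(8 × 61.0³ × 2.5)
    = 9.69389e+07 / 4.53962e+06 = 21.35 → 21 coils

21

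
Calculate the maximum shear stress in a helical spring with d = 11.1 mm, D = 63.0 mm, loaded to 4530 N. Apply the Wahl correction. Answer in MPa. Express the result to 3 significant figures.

Spring index C = D/d = 63.0/11.1 = 5.6757
K_W = (4C−1)/(4C−4) + 0.615/C = 21.703/18.703 + 0.1084 = 1.2688
τ₀ = 8FD/(πd³) = 8·4530·63.0/(π·11.1³) = 2.28312e+06/4296.5 = 531.39 MPa
τ_max = K·τ₀ = 1.2688 × 531.39 = 674.2 MPa

674 MPa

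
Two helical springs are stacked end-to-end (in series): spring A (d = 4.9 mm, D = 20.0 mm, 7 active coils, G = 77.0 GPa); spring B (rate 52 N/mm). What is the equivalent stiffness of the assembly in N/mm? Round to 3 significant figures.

34.1 N/mm

k_A = Gd⁴/(8D³N_a) = (77.0×10³)(4.9⁴)/(8·20.0³·7) = 99.083 N/mm
Series: 1/k_eq = 1/99.083 + 1/52 = 0.029323; k_eq = 34.102 N/mm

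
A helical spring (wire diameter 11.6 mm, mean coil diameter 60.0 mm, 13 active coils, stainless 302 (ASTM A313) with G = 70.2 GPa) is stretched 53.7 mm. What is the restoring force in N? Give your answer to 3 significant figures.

3040 N

k = Gd⁴/(8D³N_a) = (70.2×10³)(11.6⁴)/(8·60.0³·13) = 56.582 N/mm
F = k·δ = 56.582 × 53.7 = 3038.5 N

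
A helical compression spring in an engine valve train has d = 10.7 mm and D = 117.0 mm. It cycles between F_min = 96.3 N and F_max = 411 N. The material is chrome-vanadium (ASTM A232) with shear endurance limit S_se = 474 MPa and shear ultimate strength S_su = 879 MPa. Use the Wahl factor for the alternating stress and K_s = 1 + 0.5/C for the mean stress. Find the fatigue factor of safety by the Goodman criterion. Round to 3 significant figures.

C = D/d = 117.0/10.7 = 10.9346; K_W = (4C−1)/(4C−4)+0.615/C = 1.1317; K_s = 1+0.5/C = 1.0457
F_a = (F_max−F_min)/2 = 157.35 N; F_m = (F_max+F_min)/2 = 253.65 N
τ_a = K_W·8F_aD/(πd³) = 1.1317 × 38.268 = 43.31 MPa
τ_m = K_s·8F_mD/(πd³) = 1.0457 × 61.689 = 64.51 MPa
Goodman: 1/n_f = τ_a/S_se + τ_m/S_su = 43.31/474 + 64.51/879 = 0.09137 + 0.07339 = 0.16476
n_f = 1/0.16476 = 6.069

6.07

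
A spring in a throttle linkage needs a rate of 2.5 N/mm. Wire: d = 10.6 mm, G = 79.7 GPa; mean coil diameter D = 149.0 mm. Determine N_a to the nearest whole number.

15

N_a = Gd⁴/(8D³k) = (79.7×10³ × 10.6⁴)/(8 × 149.0³ × 2.5)
    = 1.00619e+09 / 6.6159e+07 = 15.21 → 15 coils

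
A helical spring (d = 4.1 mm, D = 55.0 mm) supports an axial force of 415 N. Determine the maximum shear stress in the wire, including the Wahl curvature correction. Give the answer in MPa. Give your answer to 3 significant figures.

933 MPa

Spring index C = D/d = 55.0/4.1 = 13.4146
K_W = (4C−1)/(4C−4) + 0.615/C = 52.659/49.659 + 0.0458 = 1.1063
τ₀ = 8FD/(πd³) = 8·415·55.0/(π·4.1³) = 182600/216.52 = 843.33 MPa
τ_max = K·τ₀ = 1.1063 × 843.33 = 932.94 MPa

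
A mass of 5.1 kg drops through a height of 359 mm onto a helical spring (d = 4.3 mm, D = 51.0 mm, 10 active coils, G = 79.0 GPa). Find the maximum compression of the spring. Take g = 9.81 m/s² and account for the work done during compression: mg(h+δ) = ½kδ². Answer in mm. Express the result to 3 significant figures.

140 mm

k = Gd⁴/(8D³N_a) = (79.0×10³)(4.3⁴)/(8·51.0³·10) = 2.5451 N/mm
W = mg = 5.1 × 9.81 = 50.031 N
½kδ² − Wδ − Wh = 0 → δ = (W + √(W² + 2kWh))/k
δ = (50.031 + √(2503.1 + 91424.8))/2.5451 = (50.031 + 306.48)/2.5451 = 140.08 mm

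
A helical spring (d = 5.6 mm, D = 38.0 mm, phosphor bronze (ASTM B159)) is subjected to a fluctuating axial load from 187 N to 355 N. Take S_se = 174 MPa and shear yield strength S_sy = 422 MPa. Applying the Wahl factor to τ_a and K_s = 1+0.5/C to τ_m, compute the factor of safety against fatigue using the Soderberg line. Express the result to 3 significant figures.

1.42

C = D/d = 38.0/5.6 = 6.7857; K_W = (4C−1)/(4C−4)+0.615/C = 1.2203; K_s = 1+0.5/C = 1.0737
F_a = (F_max−F_min)/2 = 84 N; F_m = (F_max+F_min)/2 = 271 N
τ_a = K_W·8F_aD/(πd³) = 1.2203 × 46.285 = 56.48 MPa
τ_m = K_s·8F_mD/(πd³) = 1.0737 × 149.32 = 160.33 MPa
Soderberg: 1/n_f = τ_a/S_se + τ_m/S_sy = 56.48/174 + 160.33/422 = 0.32460 + 0.37992 = 0.70452
n_f = 1/0.70452 = 1.419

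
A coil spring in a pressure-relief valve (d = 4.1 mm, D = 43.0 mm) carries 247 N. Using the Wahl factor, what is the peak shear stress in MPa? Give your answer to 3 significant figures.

446 MPa

Spring index C = D/d = 43.0/4.1 = 10.4878
K_W = (4C−1)/(4C−4) + 0.615/C = 40.951/37.951 + 0.0586 = 1.1377
τ₀ = 8FD/(πd³) = 8·247·43.0/(π·4.1³) = 84968/216.52 = 392.42 MPa
τ_max = K·τ₀ = 1.1377 × 392.42 = 446.45 MPa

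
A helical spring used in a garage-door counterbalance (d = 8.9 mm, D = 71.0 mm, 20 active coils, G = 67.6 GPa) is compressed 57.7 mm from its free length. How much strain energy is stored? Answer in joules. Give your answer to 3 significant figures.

12.3 J

k = Gd⁴/(8D³N_a) = (67.6×10³)(8.9⁴)/(8·71.0³·20) = 7.4065 N/mm
U = ½kδ² = 0.5 × 7.4065 × 57.7² = 12329 N·mm = 12.329 J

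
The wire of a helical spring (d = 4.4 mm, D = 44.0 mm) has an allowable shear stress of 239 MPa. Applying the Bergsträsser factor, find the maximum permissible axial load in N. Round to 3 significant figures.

160 N

C = D/d = 44.0/4.4 = 10.0000
K_B = (4C+2)/(4C−3) = 42.000/37.000 = 1.1351
τ_max = K·8FD/(πd³) → F_max = τ_allow·πd³/(8DK)
F_max = 239·π·4.4³/(8·44.0·1.1351) = 63960/399.57 = 160.07 N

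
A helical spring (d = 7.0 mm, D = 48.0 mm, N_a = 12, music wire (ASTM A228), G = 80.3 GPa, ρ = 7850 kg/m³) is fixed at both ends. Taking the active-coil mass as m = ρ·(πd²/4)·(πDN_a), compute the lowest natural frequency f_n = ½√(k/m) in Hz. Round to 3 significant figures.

k = Gd⁴/(8D³N_a) = (80.3×10³)(7.0⁴)/(8·48.0³·12) = 18.16 N/mm = 18160 N/m
Wire length L = πDN_a = π·48.0·12 = 1809.6 mm
m = ρ·(πd²/4)·L = 7850 × 38.485×10⁻⁶ m² × 1.8096 m = 0.54667 kg
f_n = ½√(k/m) = 0.5·√(18160/0.54667) = 0.5·√(33219) = 91.13 Hz

91.1 Hz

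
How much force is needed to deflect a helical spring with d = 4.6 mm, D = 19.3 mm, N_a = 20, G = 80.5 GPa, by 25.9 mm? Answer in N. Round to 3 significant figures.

k = Gd⁴/(8D³N_a) = (80.5×10³)(4.6⁴)/(8·19.3³·20) = 31.335 N/mm
F = k·δ = 31.335 × 25.9 = 811.59 N

812 N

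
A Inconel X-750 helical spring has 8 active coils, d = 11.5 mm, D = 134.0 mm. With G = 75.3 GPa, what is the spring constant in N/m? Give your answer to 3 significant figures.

k = Gd⁴/(8D³N_a) = (75.3×10³ × 11.5⁴) / (8 × 134.0³ × 8)
  = 1.317e+09 / 1.53991e+08 = 8.5525 N/mm = 8552.5 N/m

8550 N/m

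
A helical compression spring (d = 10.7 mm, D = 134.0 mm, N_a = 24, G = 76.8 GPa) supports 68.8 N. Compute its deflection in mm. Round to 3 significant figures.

k = Gd⁴/(8D³N_a) = (76.8×10³)(10.7⁴)/(8·134.0³·24) = 2.1791 N/mm
δ = F/k = 68.8 / 2.1791 = 31.572 mm

31.6 mm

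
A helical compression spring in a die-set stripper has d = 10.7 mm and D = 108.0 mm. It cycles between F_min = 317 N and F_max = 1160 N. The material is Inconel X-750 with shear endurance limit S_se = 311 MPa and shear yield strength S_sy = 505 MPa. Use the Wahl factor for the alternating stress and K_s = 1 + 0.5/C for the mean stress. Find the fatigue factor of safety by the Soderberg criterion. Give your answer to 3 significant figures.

C = D/d = 108.0/10.7 = 10.0935; K_W = (4C−1)/(4C−4)+0.615/C = 1.1434; K_s = 1+0.5/C = 1.0495
F_a = (F_max−F_min)/2 = 421.5 N; F_m = (F_max+F_min)/2 = 738.5 N
τ_a = K_W·8F_aD/(πd³) = 1.1434 × 94.626 = 108.2 MPa
τ_m = K_s·8F_mD/(πd³) = 1.0495 × 165.79 = 174 MPa
Soderberg: 1/n_f = τ_a/S_se + τ_m/S_sy = 108.2/311 + 174/505 = 0.34790 + 0.34456 = 0.69246
n_f = 1/0.69246 = 1.444

1.44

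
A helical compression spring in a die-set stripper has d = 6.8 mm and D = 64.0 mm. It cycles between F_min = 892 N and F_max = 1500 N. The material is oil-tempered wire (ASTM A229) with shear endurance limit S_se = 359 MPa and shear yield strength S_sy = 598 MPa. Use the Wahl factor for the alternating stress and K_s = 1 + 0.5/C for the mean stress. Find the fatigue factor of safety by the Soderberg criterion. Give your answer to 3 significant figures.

0.626

C = D/d = 64.0/6.8 = 9.4118; K_W = (4C−1)/(4C−4)+0.615/C = 1.1545; K_s = 1+0.5/C = 1.0531
F_a = (F_max−F_min)/2 = 304 N; F_m = (F_max+F_min)/2 = 1196 N
τ_a = K_W·8F_aD/(πd³) = 1.1545 × 157.57 = 181.91 MPa
τ_m = K_s·8F_mD/(πd³) = 1.0531 × 619.9 = 652.84 MPa
Soderberg: 1/n_f = τ_a/S_se + τ_m/S_sy = 181.91/359 + 652.84/598 = 0.50672 + 1.09170 = 1.5984
n_f = 1/1.5984 = 0.6256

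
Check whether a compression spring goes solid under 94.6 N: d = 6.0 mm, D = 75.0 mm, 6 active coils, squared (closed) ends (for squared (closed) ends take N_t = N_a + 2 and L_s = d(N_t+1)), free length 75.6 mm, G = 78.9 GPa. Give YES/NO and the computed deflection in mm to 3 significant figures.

k = Gd⁴/(8D³N_a) = (78.9×10³)(6.0⁴)/(8·75.0³·6) = 5.0496 N/mm
N_t = 8; L_s = 6.0·9 = 54 mm; δ_solid = L₀ − L_s = 75.6 − 54 = 21.6 mm
δ = F/k = 94.6/5.0496 = 18.734 mm
δ < δ_solid → spring does not go solid

NO, δ = 18.7 mm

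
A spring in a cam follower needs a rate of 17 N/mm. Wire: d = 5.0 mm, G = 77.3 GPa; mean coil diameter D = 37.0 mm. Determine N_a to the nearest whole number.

N_a = Gd⁴/(8D³k) = (77.3×10³ × 5.0⁴)/(8 × 37.0³ × 17)
    = 4.83125e+07 / 6.88881e+06 = 7.013 → 7 coils

7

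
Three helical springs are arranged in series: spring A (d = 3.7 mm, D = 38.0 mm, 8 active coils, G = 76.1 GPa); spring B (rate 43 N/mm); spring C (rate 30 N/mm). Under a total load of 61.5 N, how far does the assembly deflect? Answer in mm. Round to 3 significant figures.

k_A = Gd⁴/(8D³N_a) = (76.1×10³)(3.7⁴)/(8·38.0³·8) = 4.0613 N/mm
Series: 1/k_eq = 1/4.0613 + 1/43 + 1/30 = 0.30282; k_eq = 3.3023 N/mm
δ = F/k_eq = 61.5/3.3023 = 18.623 mm

18.6 mm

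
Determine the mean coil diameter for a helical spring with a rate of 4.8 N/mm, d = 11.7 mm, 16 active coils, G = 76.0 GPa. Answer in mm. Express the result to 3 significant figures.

132 mm

D = (Gd⁴/(8N_a·k))^(1/3) = (76.0×10³·11.7⁴/(8·16·4.8))^(1/3)
  = (2.31796e+06)^(1/3) = 132.3433 mm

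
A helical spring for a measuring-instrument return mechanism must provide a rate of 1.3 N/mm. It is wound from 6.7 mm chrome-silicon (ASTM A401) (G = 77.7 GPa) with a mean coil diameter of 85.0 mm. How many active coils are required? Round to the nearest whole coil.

N_a = Gd⁴/(8D³k) = (77.7×10³ × 6.7⁴)/(8 × 85.0³ × 1.3)
    = 1.56574e+08 / 6.3869e+06 = 24.51 → 25 coils

25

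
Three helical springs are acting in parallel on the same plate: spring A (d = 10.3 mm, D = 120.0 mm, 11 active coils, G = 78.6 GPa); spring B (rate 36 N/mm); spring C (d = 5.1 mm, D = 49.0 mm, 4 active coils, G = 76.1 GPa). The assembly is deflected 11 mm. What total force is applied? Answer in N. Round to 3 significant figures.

k_A = Gd⁴/(8D³N_a) = (78.6×10³)(10.3⁴)/(8·120.0³·11) = 5.8176 N/mm
k_C = Gd⁴/(8D³N_a) = (76.1×10³)(5.1⁴)/(8·49.0³·4) = 13.675 N/mm
Parallel: k_eq = 5.8176 + 36 + 13.675 = 55.493 N/mm
F = k_eq·δ = 55.493·11 = 610.42 N

610 N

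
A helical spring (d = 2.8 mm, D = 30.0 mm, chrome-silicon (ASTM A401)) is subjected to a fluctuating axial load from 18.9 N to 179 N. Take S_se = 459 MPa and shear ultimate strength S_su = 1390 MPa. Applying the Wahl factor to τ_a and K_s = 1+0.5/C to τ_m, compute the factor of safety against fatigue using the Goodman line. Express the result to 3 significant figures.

1.05

C = D/d = 30.0/2.8 = 10.7143; K_W = (4C−1)/(4C−4)+0.615/C = 1.1346; K_s = 1+0.5/C = 1.0467
F_a = (F_max−F_min)/2 = 80.05 N; F_m = (F_max+F_min)/2 = 98.95 N
τ_a = K_W·8F_aD/(πd³) = 1.1346 × 278.58 = 316.08 MPa
τ_m = K_s·8F_mD/(πd³) = 1.0467 × 344.35 = 360.42 MPa
Goodman: 1/n_f = τ_a/S_se + τ_m/S_su = 316.08/459 + 360.42/1390 = 0.68862 + 0.25930 = 0.94792
n_f = 1/0.94792 = 1.055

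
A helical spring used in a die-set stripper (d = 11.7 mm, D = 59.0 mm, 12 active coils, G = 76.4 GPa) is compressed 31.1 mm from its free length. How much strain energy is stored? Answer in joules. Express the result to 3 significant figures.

35.1 J

k = Gd⁴/(8D³N_a) = (76.4×10³)(11.7⁴)/(8·59.0³·12) = 72.612 N/mm
U = ½kδ² = 0.5 × 72.612 × 31.1² = 35116 N·mm = 35.116 J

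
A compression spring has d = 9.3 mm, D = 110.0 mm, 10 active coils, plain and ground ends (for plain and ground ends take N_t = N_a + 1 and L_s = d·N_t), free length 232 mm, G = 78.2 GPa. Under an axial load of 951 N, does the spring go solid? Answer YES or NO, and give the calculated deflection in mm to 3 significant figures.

k = Gd⁴/(8D³N_a) = (78.2×10³)(9.3⁴)/(8·110.0³·10) = 5.4938 N/mm
N_t = 11; L_s = 9.3·11 = 102.3 mm; δ_solid = L₀ − L_s = 232 − 102.3 = 129.7 mm
δ = F/k = 951/5.4938 = 173.11 mm
δ ≥ δ_solid → spring goes solid

YES, δ = 173 mm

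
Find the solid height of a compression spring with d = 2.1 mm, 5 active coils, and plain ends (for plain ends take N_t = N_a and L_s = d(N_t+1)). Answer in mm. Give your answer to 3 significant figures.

12.6 mm

plain ends: N_t = N_a = 5
L_s = d·(N_t+1) = 2.1 × 6 = 12.6 mm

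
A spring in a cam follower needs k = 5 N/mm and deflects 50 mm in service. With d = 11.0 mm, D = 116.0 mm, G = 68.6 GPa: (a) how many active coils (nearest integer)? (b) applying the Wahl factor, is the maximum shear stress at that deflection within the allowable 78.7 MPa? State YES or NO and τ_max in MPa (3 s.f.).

N_a = Gd⁴/(8D³k) = (68.6×10³)(11.0⁴)/(8·116.0³·5) = 16.09 → N_a = 16
Actual rate k = Gd⁴/(8D³·16) = 5.027 N/mm
Working load F = kδ = 5.027·50 = 251.35 N
C = 116.0/11.0 = 10.5455; K_W = (4C−1)/(4C−4)+0.615/C = 1.1369
τ_max = K_W·8FD/(πd³) = 1.1369·55.783 = 63.419 MPa
τ_max ≤ 78.7 MPa → acceptable

(a) 16 coils; (b) YES, τ_max = 63.4 MPa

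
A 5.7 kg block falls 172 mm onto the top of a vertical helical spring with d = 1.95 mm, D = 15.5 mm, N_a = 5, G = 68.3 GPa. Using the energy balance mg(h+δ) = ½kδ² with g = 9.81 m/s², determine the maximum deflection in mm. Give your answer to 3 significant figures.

63.0 mm

k = Gd⁴/(8D³N_a) = (68.3×10³)(1.95⁴)/(8·15.5³·5) = 6.6299 N/mm
W = mg = 5.7 × 9.81 = 55.917 N
½kδ² − Wδ − Wh = 0 → δ = (W + √(W² + 2kWh))/k
δ = (55.917 + √(3126.7 + 127528))/6.6299 = (55.917 + 361.46)/6.6299 = 62.955 mm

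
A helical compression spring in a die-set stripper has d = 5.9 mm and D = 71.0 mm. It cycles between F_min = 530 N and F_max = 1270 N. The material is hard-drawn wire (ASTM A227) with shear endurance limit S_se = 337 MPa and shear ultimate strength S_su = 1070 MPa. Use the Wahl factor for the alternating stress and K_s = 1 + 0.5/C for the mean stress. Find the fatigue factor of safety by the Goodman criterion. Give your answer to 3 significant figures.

C = D/d = 71.0/5.9 = 12.0339; K_W = (4C−1)/(4C−4)+0.615/C = 1.1191; K_s = 1+0.5/C = 1.0415
F_a = (F_max−F_min)/2 = 370 N; F_m = (F_max+F_min)/2 = 900 N
τ_a = K_W·8F_aD/(πd³) = 1.1191 × 325.72 = 364.51 MPa
τ_m = K_s·8F_mD/(πd³) = 1.0415 × 792.29 = 825.21 MPa
Goodman: 1/n_f = τ_a/S_se + τ_m/S_su = 364.51/337 + 825.21/1070 = 1.08162 + 0.77122 = 1.8528
n_f = 1/1.8528 = 0.5397

0.540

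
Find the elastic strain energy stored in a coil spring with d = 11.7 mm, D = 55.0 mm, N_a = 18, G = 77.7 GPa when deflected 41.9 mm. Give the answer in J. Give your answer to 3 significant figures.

53.3 J

k = Gd⁴/(8D³N_a) = (77.7×10³)(11.7⁴)/(8·55.0³·18) = 60.773 N/mm
U = ½kδ² = 0.5 × 60.773 × 41.9² = 53347 N·mm = 53.347 J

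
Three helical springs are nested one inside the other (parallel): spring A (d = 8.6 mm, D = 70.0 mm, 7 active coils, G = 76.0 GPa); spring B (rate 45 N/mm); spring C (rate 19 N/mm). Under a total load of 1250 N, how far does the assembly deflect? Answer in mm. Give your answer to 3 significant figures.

14.6 mm

k_A = Gd⁴/(8D³N_a) = (76.0×10³)(8.6⁴)/(8·70.0³·7) = 21.643 N/mm
Parallel: k_eq = 21.643 + 45 + 19 = 85.643 N/mm
δ = F/k_eq = 1250/85.643 = 14.595 mm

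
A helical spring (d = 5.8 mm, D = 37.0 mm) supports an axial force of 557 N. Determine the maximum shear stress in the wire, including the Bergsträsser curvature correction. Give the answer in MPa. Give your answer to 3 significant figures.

329 MPa

Spring index C = D/d = 37.0/5.8 = 6.3793
K_B = (4C+2)/(4C−3) = 27.517/22.517 = 1.2221
τ₀ = 8FD/(πd³) = 8·557·37.0/(π·5.8³) = 164872/612.96 = 268.98 MPa
τ_max = K·τ₀ = 1.2221 × 268.98 = 328.7 MPa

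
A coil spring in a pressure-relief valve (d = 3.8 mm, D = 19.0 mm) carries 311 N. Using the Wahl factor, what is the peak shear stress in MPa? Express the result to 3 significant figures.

Spring index C = D/d = 19.0/3.8 = 5.0000
K_W = (4C−1)/(4C−4) + 0.615/C = 19.000/16.000 + 0.1230 = 1.3105
τ₀ = 8FD/(πd³) = 8·311·19.0/(π·3.8³) = 47272/172.39 = 274.22 MPa
τ_max = K·τ₀ = 1.3105 × 274.22 = 359.37 MPa

359 MPa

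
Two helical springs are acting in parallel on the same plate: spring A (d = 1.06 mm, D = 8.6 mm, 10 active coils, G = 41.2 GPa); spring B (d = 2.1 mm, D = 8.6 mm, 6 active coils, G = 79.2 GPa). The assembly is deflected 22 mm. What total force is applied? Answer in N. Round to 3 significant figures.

k_A = Gd⁴/(8D³N_a) = (41.2×10³)(1.06⁴)/(8·8.6³·10) = 1.0222 N/mm
k_B = Gd⁴/(8D³N_a) = (79.2×10³)(2.1⁴)/(8·8.6³·6) = 50.451 N/mm
Parallel: k_eq = 1.0222 + 50.451 = 51.473 N/mm
F = k_eq·δ = 51.473·22 = 1132.4 N

1130 N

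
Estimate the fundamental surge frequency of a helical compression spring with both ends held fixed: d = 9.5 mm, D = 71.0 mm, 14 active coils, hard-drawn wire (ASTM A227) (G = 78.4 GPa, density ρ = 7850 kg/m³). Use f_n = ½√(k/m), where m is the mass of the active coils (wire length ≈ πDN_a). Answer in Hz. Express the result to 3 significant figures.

k = Gd⁴/(8D³N_a) = (78.4×10³)(9.5⁴)/(8·71.0³·14) = 15.93 N/mm = 15930 N/m
Wire length L = πDN_a = π·71.0·14 = 3122.7 mm
m = ρ·(πd²/4)·L = 7850 × 70.882×10⁻⁶ m² × 3.1227 m = 1.7376 kg
f_n = ½√(k/m) = 0.5·√(15930/1.7376) = 0.5·√(9168) = 47.875 Hz

47.9 Hz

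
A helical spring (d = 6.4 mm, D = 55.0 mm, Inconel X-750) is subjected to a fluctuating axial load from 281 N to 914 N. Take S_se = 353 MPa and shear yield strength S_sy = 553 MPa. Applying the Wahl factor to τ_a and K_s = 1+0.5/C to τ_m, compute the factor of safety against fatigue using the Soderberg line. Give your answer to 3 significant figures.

C = D/d = 55.0/6.4 = 8.5938; K_W = (4C−1)/(4C−4)+0.615/C = 1.1703; K_s = 1+0.5/C = 1.0582
F_a = (F_max−F_min)/2 = 316.5 N; F_m = (F_max+F_min)/2 = 597.5 N
τ_a = K_W·8F_aD/(πd³) = 1.1703 × 169.1 = 197.9 MPa
τ_m = K_s·8F_mD/(πd³) = 1.0582 × 319.23 = 337.8 MPa
Soderberg: 1/n_f = τ_a/S_se + τ_m/S_sy = 197.9/353 + 337.8/553 = 0.56062 + 0.61085 = 1.1715
n_f = 1/1.1715 = 0.8536

0.854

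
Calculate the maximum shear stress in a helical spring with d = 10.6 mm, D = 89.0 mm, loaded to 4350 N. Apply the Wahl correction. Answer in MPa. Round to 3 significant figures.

972 MPa

Spring index C = D/d = 89.0/10.6 = 8.3962
K_W = (4C−1)/(4C−4) + 0.615/C = 32.585/29.585 + 0.0732 = 1.1747
τ₀ = 8FD/(πd³) = 8·4350·89.0/(π·10.6³) = 3.0972e+06/3741.7 = 827.75 MPa
τ_max = K·τ₀ = 1.1747 × 827.75 = 972.32 MPa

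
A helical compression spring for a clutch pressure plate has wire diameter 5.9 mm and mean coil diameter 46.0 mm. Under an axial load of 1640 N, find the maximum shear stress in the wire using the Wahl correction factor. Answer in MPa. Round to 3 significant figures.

Spring index C = D/d = 46.0/5.9 = 7.7966
K_W = (4C−1)/(4C−4) + 0.615/C = 30.186/27.186 + 0.0789 = 1.1892
τ₀ = 8FD/(πd³) = 8·1640·46.0/(π·5.9³) = 603520/645.22 = 935.38 MPa
τ_max = K·τ₀ = 1.1892 × 935.38 = 1112.4 MPa

1110 MPa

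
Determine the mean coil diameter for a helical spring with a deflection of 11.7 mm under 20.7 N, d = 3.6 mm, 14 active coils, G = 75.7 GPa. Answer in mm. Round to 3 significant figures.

40.0 mm

Required rate k = F/δ = 20.7/11.7 = 1.7692 N/mm
D = (Gd⁴/(8N_a·k))^(1/3) = (75.7×10³·3.6⁴/(8·14·1.7692))^(1/3)
  = (64165.8)^(1/3) = 40.0345 mm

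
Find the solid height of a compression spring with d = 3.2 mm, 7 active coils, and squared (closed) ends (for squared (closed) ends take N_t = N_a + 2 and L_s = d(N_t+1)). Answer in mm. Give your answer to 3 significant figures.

squared (closed) ends: N_t = N_a + 2 = 7 + 2 = 9
L_s = d·(N_t+1) = 3.2 × 10 = 32 mm

32.0 mm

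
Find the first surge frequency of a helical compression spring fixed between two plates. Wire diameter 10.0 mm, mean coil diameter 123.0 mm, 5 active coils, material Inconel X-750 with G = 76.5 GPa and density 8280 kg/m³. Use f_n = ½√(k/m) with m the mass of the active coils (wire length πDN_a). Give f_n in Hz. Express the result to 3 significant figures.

k = Gd⁴/(8D³N_a) = (76.5×10³)(10.0⁴)/(8·123.0³·5) = 10.277 N/mm = 10277 N/m
Wire length L = πDN_a = π·123.0·5 = 1932.1 mm
m = ρ·(πd²/4)·L = 8280 × 78.54×10⁻⁶ m² × 1.9321 m = 1.2564 kg
f_n = ½√(k/m) = 0.5·√(10277/1.2564) = 0.5·√(8179.8) = 45.221 Hz

45.2 Hz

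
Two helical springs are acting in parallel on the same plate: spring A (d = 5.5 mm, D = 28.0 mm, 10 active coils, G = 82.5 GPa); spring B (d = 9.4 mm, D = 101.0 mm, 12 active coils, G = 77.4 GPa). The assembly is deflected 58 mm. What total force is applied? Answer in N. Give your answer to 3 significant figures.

2850 N

k_A = Gd⁴/(8D³N_a) = (82.5×10³)(5.5⁴)/(8·28.0³·10) = 42.987 N/mm
k_B = Gd⁴/(8D³N_a) = (77.4×10³)(9.4⁴)/(8·101.0³·12) = 6.1097 N/mm
Parallel: k_eq = 42.987 + 6.1097 = 49.097 N/mm
F = k_eq·δ = 49.097·58 = 2847.6 N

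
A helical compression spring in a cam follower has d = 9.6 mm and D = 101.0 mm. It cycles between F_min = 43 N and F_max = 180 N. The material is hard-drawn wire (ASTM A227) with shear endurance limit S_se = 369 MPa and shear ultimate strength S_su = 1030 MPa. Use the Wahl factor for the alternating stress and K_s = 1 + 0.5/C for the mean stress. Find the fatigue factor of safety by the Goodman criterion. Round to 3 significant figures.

C = D/d = 101.0/9.6 = 10.5208; K_W = (4C−1)/(4C−4)+0.615/C = 1.1372; K_s = 1+0.5/C = 1.0475
F_a = (F_max−F_min)/2 = 68.5 N; F_m = (F_max+F_min)/2 = 111.5 N
τ_a = K_W·8F_aD/(πd³) = 1.1372 × 19.913 = 22.646 MPa
τ_m = K_s·8F_mD/(πd³) = 1.0475 × 32.413 = 33.954 MPa
Goodman: 1/n_f = τ_a/S_se + τ_m/S_su = 22.646/369 + 33.954/1030 = 0.06137 + 0.03296 = 0.094335
n_f = 1/0.094335 = 10.6

10.6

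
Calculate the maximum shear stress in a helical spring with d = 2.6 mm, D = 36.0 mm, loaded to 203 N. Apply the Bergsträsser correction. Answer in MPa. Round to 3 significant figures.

1160 MPa

Spring index C = D/d = 36.0/2.6 = 13.8462
K_B = (4C+2)/(4C−3) = 57.385/52.385 = 1.0954
τ₀ = 8FD/(πd³) = 8·203·36.0/(π·2.6³) = 58464/55.217 = 1058.8 MPa
τ_max = K·τ₀ = 1.0954 × 1058.8 = 1159.9 MPa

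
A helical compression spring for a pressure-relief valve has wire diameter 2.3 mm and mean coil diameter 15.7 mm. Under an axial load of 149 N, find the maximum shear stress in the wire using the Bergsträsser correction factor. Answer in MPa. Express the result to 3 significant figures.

590 MPa

Spring index C = D/d = 15.7/2.3 = 6.8261
K_B = (4C+2)/(4C−3) = 29.304/24.304 = 1.2057
τ₀ = 8FD/(πd³) = 8·149·15.7/(π·2.3³) = 18714.4/38.224 = 489.6 MPa
τ_max = K·τ₀ = 1.2057 × 489.6 = 590.32 MPa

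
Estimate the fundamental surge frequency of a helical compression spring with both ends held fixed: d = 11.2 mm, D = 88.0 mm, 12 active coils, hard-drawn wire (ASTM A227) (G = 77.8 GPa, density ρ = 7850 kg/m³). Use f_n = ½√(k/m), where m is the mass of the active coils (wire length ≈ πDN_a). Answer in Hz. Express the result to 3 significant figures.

k = Gd⁴/(8D³N_a) = (77.8×10³)(11.2⁴)/(8·88.0³·12) = 18.713 N/mm = 18713 N/m
Wire length L = πDN_a = π·88.0·12 = 3317.5 mm
m = ρ·(πd²/4)·L = 7850 × 98.52×10⁻⁶ m² × 3.3175 m = 2.5657 kg
f_n = ½√(k/m) = 0.5·√(18713/2.5657) = 0.5·√(7293.3) = 42.7 Hz

42.7 Hz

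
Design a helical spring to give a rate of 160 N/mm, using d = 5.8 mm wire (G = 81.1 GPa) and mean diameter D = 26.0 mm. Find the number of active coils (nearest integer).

4

N_a = Gd⁴/(8D³k) = (81.1×10³ × 5.8⁴)/(8 × 26.0³ × 160)
    = 9.17768e+07 / 2.24973e+07 = 4.079 → 4 coils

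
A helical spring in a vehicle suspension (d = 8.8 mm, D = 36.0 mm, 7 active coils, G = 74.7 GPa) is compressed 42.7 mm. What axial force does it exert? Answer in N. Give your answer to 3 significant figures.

7320 N

k = Gd⁴/(8D³N_a) = (74.7×10³)(8.8⁴)/(8·36.0³·7) = 171.46 N/mm
F = k·δ = 171.46 × 42.7 = 7321.2 N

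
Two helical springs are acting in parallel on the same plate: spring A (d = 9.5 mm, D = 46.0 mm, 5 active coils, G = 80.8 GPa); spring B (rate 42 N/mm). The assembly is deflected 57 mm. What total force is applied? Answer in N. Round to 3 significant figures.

k_A = Gd⁴/(8D³N_a) = (80.8×10³)(9.5⁴)/(8·46.0³·5) = 169.03 N/mm
Parallel: k_eq = 169.03 + 42 = 211.03 N/mm
F = k_eq·δ = 211.03·57 = 12029 N

12000 N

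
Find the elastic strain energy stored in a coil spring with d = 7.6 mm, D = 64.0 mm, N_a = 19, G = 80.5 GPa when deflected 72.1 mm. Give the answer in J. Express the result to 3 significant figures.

k = Gd⁴/(8D³N_a) = (80.5×10³)(7.6⁴)/(8·64.0³·19) = 6.7401 N/mm
U = ½kδ² = 0.5 × 6.7401 × 72.1² = 17519 N·mm = 17.519 J

17.5 J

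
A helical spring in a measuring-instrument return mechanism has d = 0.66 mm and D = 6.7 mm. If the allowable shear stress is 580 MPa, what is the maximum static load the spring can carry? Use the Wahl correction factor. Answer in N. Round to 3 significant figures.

C = D/d = 6.7/0.66 = 10.1515
K_W = (4C−1)/(4C−4) + 0.615/C = 39.606/36.606 + 0.0606 = 1.1425
τ_max = K·8FD/(πd³) → F_max = τ_allow·πd³/(8DK)
F_max = 580·π·0.66³/(8·6.7·1.1425) = 523.85/61.24 = 8.5541 N

8.55 N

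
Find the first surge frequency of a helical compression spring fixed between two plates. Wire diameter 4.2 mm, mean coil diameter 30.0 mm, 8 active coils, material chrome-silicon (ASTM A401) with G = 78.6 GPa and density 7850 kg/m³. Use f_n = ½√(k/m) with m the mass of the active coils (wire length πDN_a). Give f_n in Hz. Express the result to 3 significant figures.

k = Gd⁴/(8D³N_a) = (78.6×10³)(4.2⁴)/(8·30.0³·8) = 14.154 N/mm = 14154 N/m
Wire length L = πDN_a = π·30.0·8 = 753.98 mm
m = ρ·(πd²/4)·L = 7850 × 13.854×10⁻⁶ m² × 0.75398 m = 0.082001 kg
f_n = ½√(k/m) = 0.5·√(14154/0.082001) = 0.5·√(1.7261e+05) = 207.73 Hz

208 Hz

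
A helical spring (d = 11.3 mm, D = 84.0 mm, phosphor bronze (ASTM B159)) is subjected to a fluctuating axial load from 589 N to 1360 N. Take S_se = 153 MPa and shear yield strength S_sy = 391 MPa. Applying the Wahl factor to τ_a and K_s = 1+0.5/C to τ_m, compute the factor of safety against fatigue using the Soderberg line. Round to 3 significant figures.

C = D/d = 84.0/11.3 = 7.4336; K_W = (4C−1)/(4C−4)+0.615/C = 1.1993; K_s = 1+0.5/C = 1.0673
F_a = (F_max−F_min)/2 = 385.5 N; F_m = (F_max+F_min)/2 = 974.5 N
τ_a = K_W·8F_aD/(πd³) = 1.1993 × 57.149 = 68.539 MPa
τ_m = K_s·8F_mD/(πd³) = 1.0673 × 144.47 = 154.18 MPa
Soderberg: 1/n_f = τ_a/S_se + τ_m/S_sy = 68.539/153 + 154.18/391 = 0.44797 + 0.39433 = 0.8423
n_f = 1/0.8423 = 1.187

1.19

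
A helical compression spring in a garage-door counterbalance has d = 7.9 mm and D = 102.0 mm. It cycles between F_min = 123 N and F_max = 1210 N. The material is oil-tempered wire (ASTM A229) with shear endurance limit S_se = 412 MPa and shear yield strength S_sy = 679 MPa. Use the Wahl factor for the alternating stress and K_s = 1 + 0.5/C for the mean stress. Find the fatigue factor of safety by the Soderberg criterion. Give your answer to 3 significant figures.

C = D/d = 102.0/7.9 = 12.9114; K_W = (4C−1)/(4C−4)+0.615/C = 1.1106; K_s = 1+0.5/C = 1.0387
F_a = (F_max−F_min)/2 = 543.5 N; F_m = (F_max+F_min)/2 = 666.5 N
τ_a = K_W·8F_aD/(πd³) = 1.1106 × 286.32 = 317.99 MPa
τ_m = K_s·8F_mD/(πd³) = 1.0387 × 351.12 = 364.72 MPa
Soderberg: 1/n_f = τ_a/S_se + τ_m/S_sy = 317.99/412 + 364.72/679 = 0.77182 + 0.53714 = 1.309
n_f = 1/1.309 = 0.764

0.764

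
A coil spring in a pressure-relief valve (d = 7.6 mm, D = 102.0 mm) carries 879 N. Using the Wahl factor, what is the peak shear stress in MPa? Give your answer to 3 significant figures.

Spring index C = D/d = 102.0/7.6 = 13.4211
K_W = (4C−1)/(4C−4) + 0.615/C = 52.684/49.684 + 0.0458 = 1.1062
τ₀ = 8FD/(πd³) = 8·879·102.0/(π·7.6³) = 717264/1379.1 = 520.1 MPa
τ_max = K·τ₀ = 1.1062 × 520.1 = 575.34 MPa

575 MPa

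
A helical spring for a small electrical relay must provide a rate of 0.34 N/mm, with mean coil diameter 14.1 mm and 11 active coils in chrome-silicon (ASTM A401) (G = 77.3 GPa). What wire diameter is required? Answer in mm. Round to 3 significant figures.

d = (8D³N_a·k / G)^(1/4) = (8·14.1³·11·0.34 / (77.3×10³))^0.25
  = (1.085)^0.25 = 1.0206 mm

1.02 mm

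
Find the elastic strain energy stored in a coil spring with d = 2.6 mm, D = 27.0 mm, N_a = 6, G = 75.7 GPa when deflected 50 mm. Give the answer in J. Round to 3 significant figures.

k = Gd⁴/(8D³N_a) = (75.7×10³)(2.6⁴)/(8·27.0³·6) = 3.6615 N/mm
U = ½kδ² = 0.5 × 3.6615 × 50² = 4576.9 N·mm = 4.5769 J

4.58 J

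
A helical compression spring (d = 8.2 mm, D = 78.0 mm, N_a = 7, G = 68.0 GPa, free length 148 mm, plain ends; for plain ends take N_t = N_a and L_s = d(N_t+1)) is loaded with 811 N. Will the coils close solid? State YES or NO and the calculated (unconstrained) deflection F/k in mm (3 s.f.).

k = Gd⁴/(8D³N_a) = (68.0×10³)(8.2⁴)/(8·78.0³·7) = 11.569 N/mm
N_t = 7; L_s = 8.2·8 = 65.6 mm; δ_solid = L₀ − L_s = 148 − 65.6 = 82.4 mm
δ = F/k = 811/11.569 = 70.102 mm
δ < δ_solid → spring does not go solid

NO, δ = 70.1 mm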